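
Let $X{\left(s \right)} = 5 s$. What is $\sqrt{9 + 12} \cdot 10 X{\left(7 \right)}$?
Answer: $350 \sqrt{21} \approx 1603.9$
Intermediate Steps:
$\sqrt{9 + 12} \cdot 10 X{\left(7 \right)} = \sqrt{9 + 12} \cdot 10 \cdot 5 \cdot 7 = \sqrt{21} \cdot 10 \cdot 35 = 10 \sqrt{21} \cdot 35 = 350 \sqrt{21}$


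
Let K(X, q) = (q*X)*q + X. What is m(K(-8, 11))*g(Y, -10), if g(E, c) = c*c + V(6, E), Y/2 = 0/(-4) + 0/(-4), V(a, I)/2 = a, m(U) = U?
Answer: -109312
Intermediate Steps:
K(X, q) = X + X*q**2 (K(X, q) = (X*q)*q + X = X*q**2 + X = X + X*q**2)
V(a, I) = 2*a
Y = 0 (Y = 2*(0/(-4) + 0/(-4)) = 2*(0*(-1/4) + 0*(-1/4)) = 2*(0 + 0) = 2*0 = 0)
g(E, c) = 12 + c**2 (g(E, c) = c*c + 2*6 = c**2 + 12 = 12 + c**2)
m(K(-8, 11))*g(Y, -10) = (-8*(1 + 11**2))*(12 + (-10)**2) = (-8*(1 + 121))*(12 + 100) = -8*122*112 = -976*112 = -109312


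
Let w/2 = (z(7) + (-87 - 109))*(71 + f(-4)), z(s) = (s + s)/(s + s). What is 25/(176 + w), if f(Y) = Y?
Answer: -25/25954 ≈ -0.00096324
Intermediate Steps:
z(s) = 1 (z(s) = (2*s)/((2*s)) = (2*s)*(1/(2*s)) = 1)
w = -26130 (w = 2*((1 + (-87 - 109))*(71 - 4)) = 2*((1 - 196)*67) = 2*(-195*67) = 2*(-13065) = -26130)
25/(176 + w) = 25/(176 - 26130) = 25/(-25954) = 25*(-1/25954) = -25/25954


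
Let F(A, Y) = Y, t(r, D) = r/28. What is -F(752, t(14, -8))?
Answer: -1/2 ≈ -0.50000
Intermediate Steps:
t(r, D) = r/28 (t(r, D) = r*(1/28) = r/28)
-F(752, t(14, -8)) = -14/28 = -1*1/2 = -1/2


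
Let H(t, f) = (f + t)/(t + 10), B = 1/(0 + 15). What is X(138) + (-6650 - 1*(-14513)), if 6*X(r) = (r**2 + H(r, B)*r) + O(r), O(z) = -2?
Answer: 8183011/740 ≈ 11058.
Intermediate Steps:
B = 1/15 ≈ 0.066667
H(t, f) = (f + t)/(10 + t)
X(r) = -1/3 + r**2/6 + r*(1/15 + r)/(6*(10 + r)) (X(r) = ((r**2 + ((1/15 + r)/(10 + r))*r) - 2)/6 = ((r**2 + r*(1/15 + r)/(10 + r)) - 2)/6 = (-2 + r**2 + r*(1/15 + r)/(10 + r))/6 = -1/3 + r**2/6 + r*(1/15 + r)/(6*(10 + r)))
X(138) + (-6650 - 1*(-14513)) = (-300 - 29*138 + 15*138**3 + 165*138**2)/(90*(10 + 138)) + (-6650 - 1*(-14513)) = (1/90)*(-300 - 4002 + 15*2628072 + 165*19044)/148 + (-6650 + 14513) = (1/90)*(1/148)*(-300 - 4002 + 39421080 + 3142260) + 7863 = (1/90)*(1/148)*42559038 + 7863 = 2364391/740 + 7863 = 8183011/740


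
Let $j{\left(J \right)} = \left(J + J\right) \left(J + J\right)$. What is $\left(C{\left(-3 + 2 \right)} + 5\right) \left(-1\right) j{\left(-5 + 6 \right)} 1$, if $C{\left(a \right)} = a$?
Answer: $-16$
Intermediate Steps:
$j{\left(J \right)} = 4 J^{2}$ ($j{\left(J \right)} = 2 J 2 J = 4 J^{2}$)
$\left(C{\left(-3 + 2 \right)} + 5\right) \left(-1\right) j{\left(-5 + 6 \right)} 1 = \left(\left(-3 + 2\right) + 5\right) \left(-1\right) 4 \left(-5 + 6\right)^{2} \cdot 1 = \left(-1 + 5\right) \left(-1\right) 4 \cdot 1^{2} \cdot 1 = 4 \left(-1\right) 4 \cdot 1 \cdot 1 = \left(-4\right) 4 \cdot 1 = \left(-16\right) 1 = -16$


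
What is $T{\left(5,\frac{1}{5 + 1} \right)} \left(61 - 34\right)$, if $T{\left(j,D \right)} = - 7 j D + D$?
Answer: $-153$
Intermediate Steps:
$T{\left(j,D \right)} = D - 7 D j$ ($T{\left(j,D \right)} = - 7 D j + D = D - 7 D j$)
$T{\left(5,\frac{1}{5 + 1} \right)} \left(61 - 34\right) = \frac{1 - 35}{5 + 1} \left(61 - 34\right) = \frac{1 - 35}{6} \cdot 27 = \frac{1}{6} \left(-34\right) 27 = \left(- \frac{17}{3}\right) 27 = -153$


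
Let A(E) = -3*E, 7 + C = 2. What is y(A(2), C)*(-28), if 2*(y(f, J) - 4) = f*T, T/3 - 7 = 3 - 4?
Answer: 1400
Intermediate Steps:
T = 18 (T = 21 + 3*(3 - 4) = 21 + 3*(-1) = 21 - 3 = 18)
C = -5 (C = -7 + 2 = -5)
y(f, J) = 4 + 9*f (y(f, J) = 4 + (f*18)/2 = 4 + (18*f)/2 = 4 + 9*f)
y(A(2), C)*(-28) = (4 + 9*(-3*2))*(-28) = (4 + 9*(-6))*(-28) = (4 - 54)*(-28) = -50*(-28) = 1400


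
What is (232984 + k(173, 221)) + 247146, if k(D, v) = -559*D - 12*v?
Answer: 380771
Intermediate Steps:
(232984 + k(173, 221)) + 247146 = (232984 + (-559*173 - 12*221)) + 247146 = (232984 + (-96707 - 2652)) + 247146 = (232984 - 99359) + 247146 = 133625 + 247146 = 380771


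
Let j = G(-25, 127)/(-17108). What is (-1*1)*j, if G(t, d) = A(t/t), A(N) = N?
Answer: 1/17108 ≈ 5.8452e-5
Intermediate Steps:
G(t, d) = 1 (G(t, d) = t/t = 1)
j = -1/17108 (j = 1/(-17108) = 1*(-1/17108) = -1/17108 ≈ -5.8452e-5)
(-1*1)*j = -1*1*(-1/17108) = -1*(-1/17108) = 1/17108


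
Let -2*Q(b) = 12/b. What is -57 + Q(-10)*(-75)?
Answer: -102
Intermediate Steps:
Q(b) = -6/b
-57 + Q(-10)*(-75) = -57 - 6/(-10)*(-75) = -57 - 6*(-⅒)*(-75) = -57 + (⅗)*(-75) = -57 - 45 = -102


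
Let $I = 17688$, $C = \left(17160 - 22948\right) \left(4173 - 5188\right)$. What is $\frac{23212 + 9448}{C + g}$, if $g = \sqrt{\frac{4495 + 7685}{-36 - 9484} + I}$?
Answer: $\frac{13047270241600}{2346918681000503} - \frac{195960 \sqrt{2271761}}{2346918681000503} \approx 0.0055592$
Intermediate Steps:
$C = 5874820$ ($C = \left(-5788\right) \left(-1015\right) = 5874820$)
$g = \frac{3 \sqrt{2271761}}{34}$ ($g = \sqrt{\frac{4495 + 7685}{-36 - 9484} + 17688} = \sqrt{\frac{12180}{-9520} + 17688} = \sqrt{12180 \left(- \frac{1}{9520}\right) + 17688} = \sqrt{- \frac{87}{68} + 17688} = \sqrt{\frac{1202697}{68}} = \frac{3 \sqrt{2271761}}{34} \approx 132.99$)
$\frac{23212 + 9448}{C + g} = \frac{23212 + 9448}{5874820 + \frac{3 \sqrt{2271761}}{34}} = \frac{32660}{5874820 + \frac{3 \sqrt{2271761}}{34}}$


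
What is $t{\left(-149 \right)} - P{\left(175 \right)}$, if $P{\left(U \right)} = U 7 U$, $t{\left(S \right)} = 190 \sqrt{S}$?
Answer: $-214375 + 190 i \sqrt{149} \approx -2.1438 \cdot 10^{5} + 2319.2 i$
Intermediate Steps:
$P{\left(U \right)} = 7 U^{2}$ ($P{\left(U \right)} = 7 U U = 7 U^{2}$)
$t{\left(-149 \right)} - P{\left(175 \right)} = 190 \sqrt{-149} - 7 \cdot 175^{2} = 190 i \sqrt{149} - 7 \cdot 30625 = 190 i \sqrt{149} - 214375 = -214375 + 190 i \sqrt{149}$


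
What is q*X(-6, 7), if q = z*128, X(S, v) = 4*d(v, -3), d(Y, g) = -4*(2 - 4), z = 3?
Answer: 12288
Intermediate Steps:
d(Y, g) = 8 (d(Y, g) = -4*(-2) = 8)
X(S, v) = 32 (X(S, v) = 4*8 = 32)
q = 384 (q = 3*128 = 384)
q*X(-6, 7) = 384*32 = 12288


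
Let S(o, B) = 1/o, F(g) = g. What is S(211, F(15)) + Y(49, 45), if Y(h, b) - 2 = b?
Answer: 9918/211 ≈ 47.005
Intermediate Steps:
Y(h, b) = 2 + b
S(211, F(15)) + Y(49, 45) = 1/211 + (2 + 45) = 1/211 + 47 = 9918/211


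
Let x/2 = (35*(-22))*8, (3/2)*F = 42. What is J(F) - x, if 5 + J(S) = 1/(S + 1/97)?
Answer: 33459952/2717 ≈ 12315.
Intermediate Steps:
F = 28 (F = (2/3)*42 = 28)
J(S) = -5 + 1/(1/97 + S) (J(S) = -5 + 1/(S + 1/97) = -5 + 1/(1/97 + S))
x = -12320 (x = 2*((35*(-22))*8) = 2*(-770*8) = 2*(-6160) = -12320)
J(F) - x = (92 - 485*28)/(1 + 97*28) - 1*(-12320) = (92 - 13580)/(1 + 2716) + 12320 = -13488/2717 + 12320 = 33459952/2717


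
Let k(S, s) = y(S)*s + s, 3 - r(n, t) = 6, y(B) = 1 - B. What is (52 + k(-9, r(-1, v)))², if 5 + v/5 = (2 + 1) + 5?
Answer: 361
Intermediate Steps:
v = 15 (v = -25 + 5*((2 + 1) + 5) = -25 + 5*(3 + 5) = -25 + 5*8 = -25 + 40 = 15)
r(n, t) = -3 (r(n, t) = 3 - 1*6 = 3 - 6 = -3)
k(S, s) = s + s*(1 - S) (k(S, s) = (1 - S)*s + s = s*(1 - S) + s = s + s*(1 - S))
(52 + k(-9, r(-1, v)))² = (52 - 3*(2 - 1*(-9)))² = (52 - 3*(2 + 9))² = (52 - 3*11)² = (52 - 33)² = 19² = 361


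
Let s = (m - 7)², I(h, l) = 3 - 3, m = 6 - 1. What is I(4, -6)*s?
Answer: 0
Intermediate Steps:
m = 5
I(h, l) = 0
s = 4 (s = (5 - 7)² = (-2)² = 4)
I(4, -6)*s = 0*4 = 0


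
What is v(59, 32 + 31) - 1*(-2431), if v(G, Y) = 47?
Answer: 2478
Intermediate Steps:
v(59, 32 + 31) - 1*(-2431) = 47 - 1*(-2431) = 47 + 2431 = 2478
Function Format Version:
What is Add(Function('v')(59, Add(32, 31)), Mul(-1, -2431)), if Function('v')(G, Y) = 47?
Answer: 2478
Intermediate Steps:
Add(Function('v')(59, Add(32, 31)), Mul(-1, -2431)) = Add(47, Mul(-1, -2431)) = Add(47, 2431) = 2478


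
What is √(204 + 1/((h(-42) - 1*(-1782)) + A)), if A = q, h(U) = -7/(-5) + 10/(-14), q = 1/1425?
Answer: 3*√7167448338226579/17782297 ≈ 14.283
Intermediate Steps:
q = 1/1425 ≈ 0.00070175
h(U) = 24/35 (h(U) = -7*(-⅕) + 10*(-1/14) = 7/5 - 5/7 = 24/35)
A = 1/1425 ≈ 0.00070175
√(204 + 1/((h(-42) - 1*(-1782)) + A)) = √(204 + 1/((24/35 - 1*(-1782)) + 1/1425)) = √(204 + 1/((24/35 + 1782) + 1/1425)) = √(204 + 1/(62394/35 + 1/1425)) = √(204 + 1/(17782297/9975)) = √(204 + 9975/17782297) = √(3627598563/17782297) = 3*√7167448338226579/17782297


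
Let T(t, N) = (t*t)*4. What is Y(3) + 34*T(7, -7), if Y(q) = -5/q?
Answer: 19987/3 ≈ 6662.3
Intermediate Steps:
T(t, N) = 4*t² (T(t, N) = t²*4 = 4*t²)
Y(3) + 34*T(7, -7) = -5/3 + 34*(4*7²) = -5*⅓ + 34*(4*49) = -5/3 + 34*196 = -5/3 + 6664 = 19987/3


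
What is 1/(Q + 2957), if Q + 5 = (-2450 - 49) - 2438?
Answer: -1/1985 ≈ -0.00050378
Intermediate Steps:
Q = -4942 (Q = -5 + ((-2450 - 49) - 2438) = -5 + (-2499 - 2438) = -5 - 4937 = -4942)
1/(Q + 2957) = 1/(-4942 + 2957) = 1/(-1985) = -1/1985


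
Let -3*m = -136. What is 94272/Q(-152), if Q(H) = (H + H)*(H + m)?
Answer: 4419/1520 ≈ 2.9072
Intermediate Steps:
m = 136/3 (m = -⅓*(-136) = 136/3 ≈ 45.333)
Q(H) = 2*H*(136/3 + H) (Q(H) = (H + H)*(H + 136/3) = (2*H)*(136/3 + H) = 2*H*(136/3 + H))
94272/Q(-152) = 94272/(((⅔)*(-152)*(136 + 3*(-152)))) = 94272/(((⅔)*(-152)*(136 - 456))) = 94272/(((⅔)*(-152)*(-320))) = 94272/(97280/3) = 94272*(3/97280) = 4419/1520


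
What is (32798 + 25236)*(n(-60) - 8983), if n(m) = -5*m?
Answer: -503909222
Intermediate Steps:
(32798 + 25236)*(n(-60) - 8983) = (32798 + 25236)*(-5*(-60) - 8983) = 58034*(300 - 8983) = 58034*(-8683) = -503909222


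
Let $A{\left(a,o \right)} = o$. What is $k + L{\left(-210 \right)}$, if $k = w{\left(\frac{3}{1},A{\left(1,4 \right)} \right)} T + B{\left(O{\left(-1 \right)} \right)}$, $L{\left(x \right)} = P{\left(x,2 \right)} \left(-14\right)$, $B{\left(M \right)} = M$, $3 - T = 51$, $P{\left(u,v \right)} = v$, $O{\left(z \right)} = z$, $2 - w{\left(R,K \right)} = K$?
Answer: $67$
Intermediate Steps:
$w{\left(R,K \right)} = 2 - K$
$T = -48$ ($T = 3 - 51 = -48$)
$L{\left(x \right)} = -28$ ($L{\left(x \right)} = 2 \left(-14\right) = -28$)
$k = 95$ ($k = \left(2 - 4\right) \left(-48\right) - 1 = \left(-2\right) \left(-48\right) - 1 = 96 - 1 = 95$)
$k + L{\left(-210 \right)} = 95 - 28 = 67$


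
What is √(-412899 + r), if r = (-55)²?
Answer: I*√409874 ≈ 640.21*I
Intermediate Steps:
r = 3025
√(-412899 + r) = √(-412899 + 3025) = √(-409874) = I*√409874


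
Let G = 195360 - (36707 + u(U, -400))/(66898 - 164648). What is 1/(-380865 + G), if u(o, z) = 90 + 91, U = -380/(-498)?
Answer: -48875/9066538431 ≈ -5.3907e-6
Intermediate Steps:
U = 190/249 (U = -380*(-1/498) = 190/249 ≈ 0.76305)
u(o, z) = 181
G = 9548238444/48875 (G = 195360 - (36707 + 181)/(66898 - 164648) = 195360 - 36888/(-97750) = 195360 - 36888*(-1)/97750 = 195360 - 1*(-18444/48875) = 195360 + 18444/48875 = 9548238444/48875 ≈ 1.9536e+5)
1/(-380865 + G) = 1/(-380865 + 9548238444/48875) = 1/(-9066538431/48875) = -48875/9066538431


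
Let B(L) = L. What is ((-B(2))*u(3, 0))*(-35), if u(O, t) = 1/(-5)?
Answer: -14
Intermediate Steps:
u(O, t) = -⅕
((-B(2))*u(3, 0))*(-35) = (-1*2*(-⅕))*(-35) = -2*(-⅕)*(-35) = (⅖)*(-35) = -14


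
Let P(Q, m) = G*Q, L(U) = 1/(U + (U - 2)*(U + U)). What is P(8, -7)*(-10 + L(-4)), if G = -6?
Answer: 5268/11 ≈ 478.91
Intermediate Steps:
L(U) = 1/(U + 2*U*(-2 + U)) (L(U) = 1/(U + (-2 + U)*(2*U)) = 1/(U + 2*U*(-2 + U)))
P(Q, m) = -6*Q
P(8, -7)*(-10 + L(-4)) = (-6*8)*(-10 + 1/((-4)*(-3 + 2*(-4)))) = -48*(-10 - 1/(4*(-3 - 8))) = -48*(-10 - ¼/(-11)) = -48*(-10 - ¼*(-1/11)) = -48*(-10 + 1/44) = -48*(-439/44) = 5268/11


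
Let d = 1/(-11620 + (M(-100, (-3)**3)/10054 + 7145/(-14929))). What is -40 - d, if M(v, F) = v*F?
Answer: -34882904480917/872074488225 ≈ -40.000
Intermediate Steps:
M(v, F) = F*v
d = -75048083/872074488225 (d = 1/(-11620 + (((-3)**3*(-100))/10054 + 7145/(-14929))) = 1/(-11620 + (-27*(-100)*(1/10054) + 7145*(-1/14929))) = 1/(-11620 + (2700*(1/10054) - 7145/14929)) = 1/(-11620 + (1350/5027 - 7145/14929)) = 1/(-11620 - 15763765/75048083) = 1/(-872074488225/75048083) = -75048083/872074488225 ≈ -8.6057e-5)
-40 - d = -40 - 1*(-75048083/872074488225) = -40 + 75048083/872074488225 = -34882904480917/872074488225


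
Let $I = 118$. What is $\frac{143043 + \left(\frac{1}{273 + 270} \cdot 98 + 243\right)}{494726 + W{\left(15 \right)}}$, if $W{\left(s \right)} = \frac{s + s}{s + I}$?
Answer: $\frac{2586996167}{8932158321} \approx 0.28963$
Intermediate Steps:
$W{\left(s \right)} = \frac{2 s}{118 + s}$ ($W{\left(s \right)} = \frac{s + s}{s + 118} = \frac{2 s}{118 + s}$)
$\frac{143043 + \left(\frac{1}{273 + 270} \cdot 98 + 243\right)}{494726 + W{\left(15 \right)}} = \frac{143043 + \left(\frac{1}{273 + 270} \cdot 98 + 243\right)}{494726 + 2 \cdot 15 \frac{1}{118 + 15}} = \frac{143043 + \left(\frac{1}{543} \cdot 98 + 243\right)}{494726 + 2 \cdot 15 \cdot \frac{1}{133}} = \frac{143043 + \left(\frac{98}{543} + 243\right)}{494726 + \frac{30}{133}} = \frac{143043 + \frac{132047}{543}}{\frac{65798588}{133}} = \frac{77804396}{543} \cdot \frac{133}{65798588} = \frac{2586996167}{8932158321}$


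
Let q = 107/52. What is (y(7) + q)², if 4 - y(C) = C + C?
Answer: 170569/2704 ≈ 63.080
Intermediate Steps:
y(C) = 4 - 2*C (y(C) = 4 - (C + C) = 4 - 2*C)
q = 107/52 (q = 107*(1/52) = 107/52 ≈ 2.0577)
(y(7) + q)² = ((4 - 2*7) + 107/52)² = ((4 - 14) + 107/52)² = (-10 + 107/52)² = (-413/52)² = 170569/2704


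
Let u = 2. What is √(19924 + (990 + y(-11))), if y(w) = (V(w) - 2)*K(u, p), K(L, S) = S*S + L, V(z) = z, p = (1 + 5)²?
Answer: 2*√1010 ≈ 63.561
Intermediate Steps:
p = 36 (p = 6² = 36)
K(L, S) = L + S² (K(L, S) = S² + L = L + S²)
y(w) = -2596 + 1298*w (y(w) = (w - 2)*(2 + 36²) = (-2 + w)*(2 + 1296) = (-2 + w)*1298 = -2596 + 1298*w)
√(19924 + (990 + y(-11))) = √(19924 + (990 + (-2596 + 1298*(-11)))) = √(19924 + (990 + (-2596 - 14278))) = √(19924 + (990 - 16874)) = √(19924 - 15884) = √4040 = 2*√1010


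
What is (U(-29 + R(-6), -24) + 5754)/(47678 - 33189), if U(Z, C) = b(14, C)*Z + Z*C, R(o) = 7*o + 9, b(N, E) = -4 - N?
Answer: 8358/14489 ≈ 0.57685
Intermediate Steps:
R(o) = 9 + 7*o
U(Z, C) = -18*Z + C*Z (U(Z, C) = (-4 - 1*14)*Z + Z*C = (-4 - 14)*Z + C*Z = -18*Z + C*Z)
(U(-29 + R(-6), -24) + 5754)/(47678 - 33189) = ((-29 + (9 + 7*(-6)))*(-18 - 24) + 5754)/(47678 - 33189) = ((-29 + (9 - 42))*(-42) + 5754)/14489 = ((-29 - 33)*(-42) + 5754)*(1/14489) = (-62*(-42) + 5754)*(1/14489) = (2604 + 5754)*(1/14489) = 8358*(1/14489) = 8358/14489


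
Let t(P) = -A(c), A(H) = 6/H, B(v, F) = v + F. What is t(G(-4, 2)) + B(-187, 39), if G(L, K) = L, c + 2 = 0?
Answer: -145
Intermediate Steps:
c = -2 (c = -2 + 0 = -2)
B(v, F) = F + v
t(P) = 3 (t(P) = -6/(-2) = -6*(-1)/2 = -1*(-3) = 3)
t(G(-4, 2)) + B(-187, 39) = 3 + (39 - 187) = 3 - 148 = -145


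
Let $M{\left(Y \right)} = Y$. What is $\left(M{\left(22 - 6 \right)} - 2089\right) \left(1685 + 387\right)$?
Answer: $-4295256$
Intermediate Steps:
$\left(M{\left(22 - 6 \right)} - 2089\right) \left(1685 + 387\right) = \left(\left(22 - 6\right) - 2089\right) \left(1685 + 387\right) = \left(\left(22 - 6\right) - 2089\right) 2072 = \left(16 - 2089\right) 2072 = \left(-2073\right) 2072 = -4295256$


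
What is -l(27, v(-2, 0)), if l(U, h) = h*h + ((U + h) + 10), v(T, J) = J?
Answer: -37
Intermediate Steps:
l(U, h) = 10 + U + h + h² (l(U, h) = h² + (10 + U + h) = 10 + U + h + h²)
-l(27, v(-2, 0)) = -(10 + 27 + 0 + 0²) = -(10 + 27 + 0 + 0) = -1*37 = -37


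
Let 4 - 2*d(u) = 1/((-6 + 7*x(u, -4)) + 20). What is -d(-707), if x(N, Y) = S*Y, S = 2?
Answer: -169/84 ≈ -2.0119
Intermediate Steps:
x(N, Y) = 2*Y
d(u) = 169/84 (d(u) = 2 - 1/(2*((-6 + 7*(2*(-4))) + 20)) = 2 - 1/(2*((-6 + 7*(-8)) + 20)) = 2 - 1/(2*((-6 - 56) + 20)) = 2 - 1/(2*(-62 + 20)) = 2 - 1/2/(-42) = 2 - 1/2*(-1/42) = 2 + 1/84 = 169/84)
-d(-707) = -1*169/84 = -169/84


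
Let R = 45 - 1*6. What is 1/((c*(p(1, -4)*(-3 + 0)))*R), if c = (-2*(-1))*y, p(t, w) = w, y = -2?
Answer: -1/1872 ≈ -0.00053419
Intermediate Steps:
c = -4 (c = -2*(-1)*(-2) = 2*(-2) = -4)
R = 39 (R = 45 - 6 = 39)
1/((c*(p(1, -4)*(-3 + 0)))*R) = 1/(-(-16)*(-3 + 0)*39) = 1/(-(-16)*(-3)*39) = 1/(-4*12*39) = 1/(-48*39) = 1/(-1872) = -1/1872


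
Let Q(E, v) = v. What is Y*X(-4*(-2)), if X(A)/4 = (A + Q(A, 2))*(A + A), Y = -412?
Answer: -263680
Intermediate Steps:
X(A) = 8*A*(2 + A) (X(A) = 4*((A + 2)*(A + A)) = 4*((2 + A)*(2*A)) = 4*(2*A*(2 + A)) = 8*A*(2 + A))
Y*X(-4*(-2)) = -3296*(-4*(-2))*(2 - 4*(-2)) = -3296*8*(2 + 8) = -3296*8*10 = -412*640 = -263680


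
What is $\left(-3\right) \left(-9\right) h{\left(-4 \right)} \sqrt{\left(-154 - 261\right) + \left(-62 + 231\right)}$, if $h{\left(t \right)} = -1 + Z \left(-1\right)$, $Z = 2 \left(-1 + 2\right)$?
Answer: $- 81 i \sqrt{246} \approx - 1270.4 i$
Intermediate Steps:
$Z = 2$ ($Z = 2 \cdot 1 = 2$)
$h{\left(t \right)} = -3$ ($h{\left(t \right)} = -1 + 2 \left(-1\right) = -1 - 2 = -3$)
$\left(-3\right) \left(-9\right) h{\left(-4 \right)} \sqrt{\left(-154 - 261\right) + \left(-62 + 231\right)} = \left(-3\right) \left(-9\right) \left(-3\right) \sqrt{\left(-154 - 261\right) + \left(-62 + 231\right)} = 27 \left(-3\right) \sqrt{-415 + 169} = - 81 \sqrt{-246} = - 81 i \sqrt{246}$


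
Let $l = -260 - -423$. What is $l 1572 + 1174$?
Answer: $257410$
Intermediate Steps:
$l = 163$ ($l = -260 + 423 = 163$)
$l 1572 + 1174 = 163 \cdot 1572 + 1174 = 256236 + 1174 = 257410$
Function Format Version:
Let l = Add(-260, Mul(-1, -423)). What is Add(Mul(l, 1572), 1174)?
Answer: 257410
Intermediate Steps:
l = 163 (l = Add(-260, 423) = 163)
Add(Mul(l, 1572), 1174) = Add(Mul(163, 1572), 1174) = Add(256236, 1174) = 257410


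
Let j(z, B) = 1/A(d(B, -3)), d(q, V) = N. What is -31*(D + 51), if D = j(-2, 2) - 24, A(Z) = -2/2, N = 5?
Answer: -806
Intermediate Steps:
d(q, V) = 5
A(Z) = -1 (A(Z) = -2*½ = -1)
j(z, B) = -1 (j(z, B) = 1/(-1) = -1)
D = -25 (D = -1 - 24 = -25)
-31*(D + 51) = -31*(-25 + 51) = -31*26 = -806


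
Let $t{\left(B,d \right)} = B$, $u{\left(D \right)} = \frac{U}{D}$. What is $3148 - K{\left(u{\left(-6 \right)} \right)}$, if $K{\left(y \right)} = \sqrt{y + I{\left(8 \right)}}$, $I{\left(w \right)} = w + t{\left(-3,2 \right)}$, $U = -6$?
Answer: $3148 - \sqrt{6} \approx 3145.6$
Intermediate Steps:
$u{\left(D \right)} = - \frac{6}{D}$
$I{\left(w \right)} = -3 + w$ ($I{\left(w \right)} = w - 3 = -3 + w$)
$K{\left(y \right)} = \sqrt{5 + y}$ ($K{\left(y \right)} = \sqrt{y + \left(-3 + 8\right)} = \sqrt{y + 5} = \sqrt{5 + y}$)
$3148 - K{\left(u{\left(-6 \right)} \right)} = 3148 - \sqrt{5 - \frac{6}{-6}} = 3148 - \sqrt{5 - -1} = 3148 - \sqrt{5 + 1} = 3148 - \sqrt{6}$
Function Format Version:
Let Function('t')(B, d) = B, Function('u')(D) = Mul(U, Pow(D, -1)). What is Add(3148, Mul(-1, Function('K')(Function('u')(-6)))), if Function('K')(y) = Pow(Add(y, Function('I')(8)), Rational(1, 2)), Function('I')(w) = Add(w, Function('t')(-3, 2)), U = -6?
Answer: Add(3148, Mul(-1, Pow(6, Rational(1, 2)))) ≈ 3145.6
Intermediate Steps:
Function('u')(D) = Mul(-6, Pow(D, -1))
Function('I')(w) = Add(-3, w) (Function('I')(w) = Add(w, -3) = Add(-3, w))
Function('K')(y) = Pow(Add(5, y), Rational(1, 2)) (Function('K')(y) = Pow(Add(y, Add(-3, 8)), Rational(1, 2)) = Pow(Add(y, 5), Rational(1, 2)) = Pow(Add(5, y), Rational(1, 2)))
Add(3148, Mul(-1, Function('K')(Function('u')(-6)))) = Add(3148, Mul(-1, Pow(Add(5, Mul(-6, Pow(-6, -1))), Rational(1, 2)))) = Add(3148, Mul(-1, Pow(Add(5, Mul(-6, Rational(-1, 6))), Rational(1, 2)))) = Add(3148, Mul(-1, Pow(Add(5, 1), Rational(1, 2)))) = Add(3148, Mul(-1, Pow(6, Rational(1, 2))))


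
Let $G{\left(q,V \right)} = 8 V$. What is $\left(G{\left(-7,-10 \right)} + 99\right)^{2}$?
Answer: $361$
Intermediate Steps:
$\left(G{\left(-7,-10 \right)} + 99\right)^{2} = \left(8 \left(-10\right) + 99\right)^{2} = \left(-80 + 99\right)^{2} = 19^{2} = 361$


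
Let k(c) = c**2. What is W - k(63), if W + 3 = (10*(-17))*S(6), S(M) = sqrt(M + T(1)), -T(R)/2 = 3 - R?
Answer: -3972 - 170*sqrt(2) ≈ -4212.4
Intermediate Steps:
T(R) = -6 + 2*R (T(R) = -2*(3 - R) = -6 + 2*R)
S(M) = sqrt(-4 + M) (S(M) = sqrt(M + (-6 + 2*1)) = sqrt(M + (-6 + 2)) = sqrt(M - 4) = sqrt(-4 + M))
W = -3 - 170*sqrt(2) (W = -3 + (10*(-17))*sqrt(-4 + 6) = -3 - 170*sqrt(2) ≈ -243.42)
W - k(63) = (-3 - 170*sqrt(2)) - 1*63**2 = (-3 - 170*sqrt(2)) - 1*3969 = (-3 - 170*sqrt(2)) - 3969 = -3972 - 170*sqrt(2)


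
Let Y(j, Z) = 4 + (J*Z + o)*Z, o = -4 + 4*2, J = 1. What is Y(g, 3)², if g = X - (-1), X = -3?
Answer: 625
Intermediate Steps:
o = 4 (o = -4 + 8 = 4)
g = -2 (g = -3 - (-1) = -3 - 1*(-1) = -3 + 1 = -2)
Y(j, Z) = 4 + Z*(4 + Z) (Y(j, Z) = 4 + (1*Z + 4)*Z = 4 + (Z + 4)*Z = 4 + (4 + Z)*Z = 4 + Z*(4 + Z))
Y(g, 3)² = (4 + 3² + 4*3)² = (4 + 9 + 12)² = 25² = 625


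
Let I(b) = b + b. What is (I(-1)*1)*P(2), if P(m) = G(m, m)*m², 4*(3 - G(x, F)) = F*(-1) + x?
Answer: -24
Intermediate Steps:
G(x, F) = 3 - x/4 + F/4 (G(x, F) = 3 - (F*(-1) + x)/4 = 3 - (-F + x)/4 = 3 - (x - F)/4 = 3 + (-x/4 + F/4) = 3 - x/4 + F/4)
I(b) = 2*b
P(m) = 3*m² (P(m) = (3 - m/4 + m/4)*m² = 3*m²)
(I(-1)*1)*P(2) = ((2*(-1))*1)*(3*2²) = (-2*1)*(3*4) = -2*12 = -24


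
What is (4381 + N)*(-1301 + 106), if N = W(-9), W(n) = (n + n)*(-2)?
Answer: -5278315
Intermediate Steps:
W(n) = -4*n (W(n) = (2*n)*(-2) = -4*n)
N = 36 (N = -4*(-9) = 36)
(4381 + N)*(-1301 + 106) = (4381 + 36)*(-1301 + 106) = 4417*(-1195) = -5278315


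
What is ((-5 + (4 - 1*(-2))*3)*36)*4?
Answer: 1872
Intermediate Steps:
((-5 + (4 - 1*(-2))*3)*36)*4 = ((-5 + (4 + 2)*3)*36)*4 = ((-5 + 6*3)*36)*4 = ((-5 + 18)*36)*4 = (13*36)*4 = 468*4 = 1872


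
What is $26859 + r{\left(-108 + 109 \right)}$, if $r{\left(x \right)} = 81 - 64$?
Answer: $26876$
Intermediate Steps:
$r{\left(x \right)} = 17$
$26859 + r{\left(-108 + 109 \right)} = 26859 + 17 = 26876$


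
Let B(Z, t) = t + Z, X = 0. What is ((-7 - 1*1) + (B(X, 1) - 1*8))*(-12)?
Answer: 180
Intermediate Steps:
B(Z, t) = Z + t
((-7 - 1*1) + (B(X, 1) - 1*8))*(-12) = ((-7 - 1*1) + ((0 + 1) - 1*8))*(-12) = ((-7 - 1) + (1 - 8))*(-12) = (-8 - 7)*(-12) = -15*(-12) = 180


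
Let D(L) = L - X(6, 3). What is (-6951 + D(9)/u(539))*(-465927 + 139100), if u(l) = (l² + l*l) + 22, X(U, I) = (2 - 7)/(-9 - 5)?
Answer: 1680059006027575/739536 ≈ 2.2718e+9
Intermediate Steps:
X(U, I) = 5/14 (X(U, I) = -5/(-14) = -5*(-1/14) = 5/14)
D(L) = -5/14 + L (D(L) = L - 1*5/14 = L - 5/14 = -5/14 + L)
u(l) = 22 + 2*l² (u(l) = (l² + l²) + 22 = 2*l² + 22 = 22 + 2*l²)
(-6951 + D(9)/u(539))*(-465927 + 139100) = (-6951 + (-5/14 + 9)/(22 + 2*539²))*(-465927 + 139100) = (-6951 + 121/(14*(22 + 2*290521)))*(-326827) = (-6951 + 121/(14*(22 + 581042)))*(-326827) = (-6951 + (121/14)/581064)*(-326827) = (-6951 + (121/14)*(1/581064))*(-326827) = (-6951 + 11/739536)*(-326827) = -5140514725/739536*(-326827) = 1680059006027575/739536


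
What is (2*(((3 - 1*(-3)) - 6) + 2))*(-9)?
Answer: -36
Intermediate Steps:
(2*(((3 - 1*(-3)) - 6) + 2))*(-9) = (2*(((3 + 3) - 6) + 2))*(-9) = (2*((6 - 6) + 2))*(-9) = (2*(0 + 2))*(-9) = (2*2)*(-9) = 4*(-9) = -36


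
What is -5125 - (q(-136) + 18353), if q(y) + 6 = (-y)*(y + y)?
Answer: 13520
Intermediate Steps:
q(y) = -6 - 2*y² (q(y) = -6 + (-y)*(y + y) = -6 + (-y)*(2*y) = -6 - 2*y²)
-5125 - (q(-136) + 18353) = -5125 - ((-6 - 2*(-136)²) + 18353) = -5125 - ((-6 - 2*18496) + 18353) = -5125 - ((-6 - 36992) + 18353) = -5125 - (-36998 + 18353) = -5125 - 1*(-18645) = -5125 + 18645 = 13520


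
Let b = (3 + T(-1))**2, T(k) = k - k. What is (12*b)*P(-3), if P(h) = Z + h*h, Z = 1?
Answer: 1080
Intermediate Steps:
T(k) = 0
P(h) = 1 + h**2 (P(h) = 1 + h*h = 1 + h**2)
b = 9 (b = (3 + 0)**2 = 3**2 = 9)
(12*b)*P(-3) = (12*9)*(1 + (-3)**2) = 108*(1 + 9) = 108*10 = 1080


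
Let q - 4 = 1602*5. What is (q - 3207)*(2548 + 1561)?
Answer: 19751963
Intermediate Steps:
q = 8014 (q = 4 + 1602*5 = 4 + 8010 = 8014)
(q - 3207)*(2548 + 1561) = (8014 - 3207)*(2548 + 1561) = 4807*4109 = 19751963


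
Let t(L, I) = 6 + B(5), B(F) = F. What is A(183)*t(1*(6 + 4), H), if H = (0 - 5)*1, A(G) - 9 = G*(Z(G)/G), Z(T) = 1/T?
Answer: 18128/183 ≈ 99.060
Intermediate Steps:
A(G) = 9 + 1/G (A(G) = 9 + G*(1/(G*G)) = 9 + G/G² = 9 + 1/G)
H = -5 (H = -5*1 = -5)
t(L, I) = 11 (t(L, I) = 6 + 5 = 11)
A(183)*t(1*(6 + 4), H) = (9 + 1/183)*11 = (1648/183)*11 = 18128/183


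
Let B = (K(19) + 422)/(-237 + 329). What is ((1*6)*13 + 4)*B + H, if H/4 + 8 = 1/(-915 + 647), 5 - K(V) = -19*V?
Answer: 1032983/1541 ≈ 670.33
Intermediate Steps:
K(V) = 5 + 19*V (K(V) = 5 - (-19)*V = 5 + 19*V)
B = 197/23 (B = ((5 + 19*19) + 422)/(-237 + 329) = ((5 + 361) + 422)/92 = (366 + 422)*(1/92) = 788*(1/92) = 197/23 ≈ 8.5652)
H = -2145/67 (H = -32 + 4/(-915 + 647) = -32 + 4/(-268) = -32 + 4*(-1/268) = -32 - 1/67 = -2145/67 ≈ -32.015)
((1*6)*13 + 4)*B + H = ((1*6)*13 + 4)*(197/23) - 2145/67 = (6*13 + 4)*(197/23) - 2145/67 = (78 + 4)*(197/23) - 2145/67 = 82*(197/23) - 2145/67 = 16154/23 - 2145/67 = 1032983/1541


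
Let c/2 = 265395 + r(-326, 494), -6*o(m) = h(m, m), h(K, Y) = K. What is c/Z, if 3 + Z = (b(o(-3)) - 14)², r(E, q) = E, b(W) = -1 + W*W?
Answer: 8482208/3433 ≈ 2470.8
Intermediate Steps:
o(m) = -m/6
b(W) = -1 + W²
c = 530138 (c = 2*(265395 - 326) = 2*265069 = 530138)
Z = 3433/16 (Z = -3 + ((-1 + (-⅙*(-3))²) - 14)² = -3 + ((-1 + (½)²) - 14)² = -3 + ((-1 + ¼) - 14)² = -3 + (-¾ - 14)² = -3 + (-59/4)² = -3 + 3481/16 = 3433/16 ≈ 214.56)
c/Z = 530138/(3433/16) = 530138*(16/3433) = 8482208/3433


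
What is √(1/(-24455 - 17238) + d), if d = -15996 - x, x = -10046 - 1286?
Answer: I*√8107460387029/41693 ≈ 68.293*I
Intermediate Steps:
x = -11332
d = -4664 (d = -15996 - 1*(-11332) = -15996 + 11332 = -4664)
√(1/(-24455 - 17238) + d) = √(1/(-24455 - 17238) - 4664) = √(1/(-41693) - 4664) = √(-1/41693 - 4664) = √(-194456153/41693) = I*√8107460387029/41693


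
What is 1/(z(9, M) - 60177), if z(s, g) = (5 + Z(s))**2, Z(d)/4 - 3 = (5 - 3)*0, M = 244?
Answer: -1/59888 ≈ -1.6698e-5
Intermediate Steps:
Z(d) = 12 (Z(d) = 12 + 4*((5 - 3)*0) = 12 + 4*(2*0) = 12 + 4*0 = 12 + 0 = 12)
z(s, g) = 289 (z(s, g) = (5 + 12)**2 = 17**2 = 289)
1/(z(9, M) - 60177) = 1/(289 - 60177) = 1/(-59888) = -1/59888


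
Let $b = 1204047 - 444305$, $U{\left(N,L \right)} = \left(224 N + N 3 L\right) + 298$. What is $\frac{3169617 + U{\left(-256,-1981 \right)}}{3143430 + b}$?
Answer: $\frac{661997}{557596} \approx 1.1872$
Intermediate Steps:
$U{\left(N,L \right)} = 298 + 224 N + 3 L N$ ($U{\left(N,L \right)} = \left(224 N + 3 N L\right) + 298 = \left(224 N + 3 L N\right) + 298 = 298 + 224 N + 3 L N$)
$b = 759742$
$\frac{3169617 + U{\left(-256,-1981 \right)}}{3143430 + b} = \frac{3169617 + \left(298 + 224 \left(-256\right) + 3 \left(-1981\right) \left(-256\right)\right)}{3143430 + 759742} = \frac{3169617 + \left(298 - 57344 + 1521408\right)}{3903172} = \left(3169617 + 1464362\right) \frac{1}{3903172} = 4633979 \cdot \frac{1}{3903172} = \frac{661997}{557596}$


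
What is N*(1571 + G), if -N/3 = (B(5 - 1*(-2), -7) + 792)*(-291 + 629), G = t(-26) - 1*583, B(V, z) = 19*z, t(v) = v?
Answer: -642833412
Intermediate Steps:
G = -609 (G = -26 - 1*583 = -26 - 583 = -609)
N = -668226 (N = -3*(19*(-7) + 792)*(-291 + 629) = -3*(-133 + 792)*338 = -1977*338 = -3*222742 = -668226)
N*(1571 + G) = -668226*(1571 - 609) = -668226*962 = -642833412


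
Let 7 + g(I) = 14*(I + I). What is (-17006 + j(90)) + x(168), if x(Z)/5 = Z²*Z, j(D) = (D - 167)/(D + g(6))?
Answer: 5946479577/251 ≈ 2.3691e+7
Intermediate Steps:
g(I) = -7 + 28*I (g(I) = -7 + 14*(I + I) = -7 + 14*(2*I) = -7 + 28*I)
j(D) = (-167 + D)/(161 + D) (j(D) = (D - 167)/(D + (-7 + 28*6)) = (-167 + D)/(D + (-7 + 168)) = (-167 + D)/(D + 161) = (-167 + D)/(161 + D))
x(Z) = 5*Z³ (x(Z) = 5*(Z²*Z) = 5*Z³)
(-17006 + j(90)) + x(168) = (-17006 + (-167 + 90)/(161 + 90)) + 5*168³ = (-17006 - 77/251) + 5*4741632 = (-17006 + (1/251)*(-77)) + 23708160 = (-17006 - 77/251) + 23708160 = -4268583/251 + 23708160 = 5946479577/251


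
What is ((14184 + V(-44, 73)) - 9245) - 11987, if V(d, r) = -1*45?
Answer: -7093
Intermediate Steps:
V(d, r) = -45
((14184 + V(-44, 73)) - 9245) - 11987 = ((14184 - 45) - 9245) - 11987 = (14139 - 9245) - 11987 = 4894 - 11987 = -7093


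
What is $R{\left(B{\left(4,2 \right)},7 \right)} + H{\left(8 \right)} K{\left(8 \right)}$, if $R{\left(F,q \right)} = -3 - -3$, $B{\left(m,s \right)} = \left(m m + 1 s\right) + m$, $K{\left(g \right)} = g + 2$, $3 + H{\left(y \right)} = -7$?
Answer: $-100$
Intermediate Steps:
$H{\left(y \right)} = -10$ ($H{\left(y \right)} = -3 - 7 = -10$)
$K{\left(g \right)} = 2 + g$
$B{\left(m,s \right)} = m + s + m^{2}$ ($B{\left(m,s \right)} = \left(m^{2} + s\right) + m = \left(s + m^{2}\right) + m = m + s + m^{2}$)
$R{\left(F,q \right)} = 0$ ($R{\left(F,q \right)} = -3 + 3 = 0$)
$R{\left(B{\left(4,2 \right)},7 \right)} + H{\left(8 \right)} K{\left(8 \right)} = 0 - 10 \left(2 + 8\right) = 0 - 100 = -100$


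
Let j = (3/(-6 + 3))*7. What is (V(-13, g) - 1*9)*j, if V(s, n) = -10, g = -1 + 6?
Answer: 133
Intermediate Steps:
g = 5
j = -7 (j = (3/(-3))*7 = -1/3*3*7 = -1*7 = -7)
(V(-13, g) - 1*9)*j = (-10 - 1*9)*(-7) = (-10 - 9)*(-7) = -19*(-7) = 133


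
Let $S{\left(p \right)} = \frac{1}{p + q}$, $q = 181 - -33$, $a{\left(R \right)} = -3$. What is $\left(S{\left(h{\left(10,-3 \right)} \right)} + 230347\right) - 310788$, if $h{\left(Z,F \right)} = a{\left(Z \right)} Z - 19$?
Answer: $- \frac{13272764}{165} \approx -80441.0$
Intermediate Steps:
$q = 214$ ($q = 181 + 33 = 214$)
$h{\left(Z,F \right)} = -19 - 3 Z$ ($h{\left(Z,F \right)} = - 3 Z - 19 = -19 - 3 Z$)
$S{\left(p \right)} = \frac{1}{214 + p}$ ($S{\left(p \right)} = \frac{1}{p + 214} = \frac{1}{214 + p}$)
$\left(S{\left(h{\left(10,-3 \right)} \right)} + 230347\right) - 310788 = \left(\frac{1}{214 - 49} + 230347\right) - 310788 = \left(\frac{1}{165} + 230347\right) - 310788 = \frac{38007256}{165} - 310788 = - \frac{13272764}{165}$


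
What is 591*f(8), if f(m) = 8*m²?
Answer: 302592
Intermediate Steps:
591*f(8) = 591*(8*8²) = 591*(8*64) = 591*512 = 302592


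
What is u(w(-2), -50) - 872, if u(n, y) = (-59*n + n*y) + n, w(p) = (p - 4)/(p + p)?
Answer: -1034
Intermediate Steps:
w(p) = (-4 + p)/(2*p) (w(p) = (-4 + p)/((2*p)) = (-4 + p)*(1/(2*p)) = (-4 + p)/(2*p))
u(n, y) = -58*n + n*y
u(w(-2), -50) - 872 = ((½)*(-4 - 2)/(-2))*(-58 - 50) - 872 = ((½)*(-½)*(-6))*(-108) - 872 = (3/2)*(-108) - 872 = -162 - 872 = -1034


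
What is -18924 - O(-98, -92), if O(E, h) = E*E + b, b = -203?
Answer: -28325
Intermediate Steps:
O(E, h) = -203 + E² (O(E, h) = E*E - 203 = E² - 203 = -203 + E²)
-18924 - O(-98, -92) = -18924 - (-203 + (-98)²) = -18924 - (-203 + 9604) = -18924 - 1*9401 = -18924 - 9401 = -28325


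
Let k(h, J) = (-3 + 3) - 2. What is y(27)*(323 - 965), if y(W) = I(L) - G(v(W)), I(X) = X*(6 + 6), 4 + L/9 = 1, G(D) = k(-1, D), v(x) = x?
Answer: 206724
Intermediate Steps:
k(h, J) = -2 (k(h, J) = 0 - 2 = -2)
G(D) = -2
L = -27 (L = -36 + 9*1 = -36 + 9 = -27)
I(X) = 12*X (I(X) = X*12 = 12*X)
y(W) = -322 (y(W) = 12*(-27) - 1*(-2) = -324 + 2 = -322)
y(27)*(323 - 965) = -322*(323 - 965) = -322*(-642) = 206724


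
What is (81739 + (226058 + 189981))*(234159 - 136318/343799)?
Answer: 40072868098447494/343799 ≈ 1.1656e+11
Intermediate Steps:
(81739 + (226058 + 189981))*(234159 - 136318/343799) = (81739 + 416039)*(234159 - 136318*1/343799) = 497778*(234159 - 136318/343799) = 497778*(80503493723/343799) = 40072868098447494/343799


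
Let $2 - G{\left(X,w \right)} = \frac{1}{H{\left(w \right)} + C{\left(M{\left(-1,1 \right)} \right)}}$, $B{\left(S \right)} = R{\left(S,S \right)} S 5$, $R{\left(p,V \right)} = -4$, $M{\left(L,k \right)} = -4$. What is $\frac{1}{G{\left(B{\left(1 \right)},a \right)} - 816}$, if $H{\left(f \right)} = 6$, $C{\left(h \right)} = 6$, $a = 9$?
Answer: $- \frac{12}{9769} \approx -0.0012284$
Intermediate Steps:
$B{\left(S \right)} = - 20 S$ ($B{\left(S \right)} = - 4 S 5 = - 20 S$)
$G{\left(X,w \right)} = \frac{23}{12}$ ($G{\left(X,w \right)} = 2 - \frac{1}{6 + 6} = 2 - \frac{1}{12} = \frac{23}{12}$)
$\frac{1}{G{\left(B{\left(1 \right)},a \right)} - 816} = \frac{1}{\frac{23}{12} - 816} = \frac{1}{- \frac{9769}{12}} = - \frac{12}{9769}$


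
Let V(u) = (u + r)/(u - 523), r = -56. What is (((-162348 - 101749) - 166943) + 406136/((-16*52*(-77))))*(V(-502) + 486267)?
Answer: -41961455460650289/200200 ≈ -2.0960e+11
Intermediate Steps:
V(u) = (-56 + u)/(-523 + u) (V(u) = (u - 56)/(u - 523) = (-56 + u)/(-523 + u))
(((-162348 - 101749) - 166943) + 406136/((-16*52*(-77))))*(V(-502) + 486267) = (((-162348 - 101749) - 166943) + 406136/((-16*52*(-77))))*((-56 - 502)/(-523 - 502) + 486267) = ((-264097 - 166943) + 406136/((-832*(-77))))*(-558/(-1025) + 486267) = (-431040 + 406136/64064)*(-1/1025*(-558) + 486267) = (-431040 + 406136*(1/64064))*(558/1025 + 486267) = (-431040 + 50767/8008)*(498424233/1025) = -3451717553/8008*498424233/1025 = -41961455460650289/200200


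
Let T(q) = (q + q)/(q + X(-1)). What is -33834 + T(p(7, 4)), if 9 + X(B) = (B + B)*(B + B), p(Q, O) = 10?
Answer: -33830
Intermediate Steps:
X(B) = -9 + 4*B² (X(B) = -9 + (B + B)*(B + B) = -9 + (2*B)*(2*B) = -9 + 4*B²)
T(q) = 2*q/(-5 + q) (T(q) = (q + q)/(q + (-9 + 4*(-1)²)) = (2*q)/(q + (-9 + 4*1)) = (2*q)/(q + (-9 + 4)) = (2*q)/(q - 5) = (2*q)/(-5 + q) = 2*q/(-5 + q))
-33834 + T(p(7, 4)) = -33834 + 2*10/(-5 + 10) = -33834 + 2*10/5 = -33834 + 2*10*(⅕) = -33834 + 4 = -33830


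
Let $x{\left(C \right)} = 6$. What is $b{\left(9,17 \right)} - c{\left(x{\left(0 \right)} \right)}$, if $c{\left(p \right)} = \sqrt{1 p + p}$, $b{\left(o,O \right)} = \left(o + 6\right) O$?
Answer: $255 - 2 \sqrt{3} \approx 251.54$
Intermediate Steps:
$b{\left(o,O \right)} = O \left(6 + o\right)$ ($b{\left(o,O \right)} = \left(6 + o\right) O = O \left(6 + o\right)$)
$c{\left(p \right)} = \sqrt{2} \sqrt{p}$ ($c{\left(p \right)} = \sqrt{p + p} = \sqrt{2 p} = \sqrt{2} \sqrt{p}$)
$b{\left(9,17 \right)} - c{\left(x{\left(0 \right)} \right)} = 17 \left(6 + 9\right) - \sqrt{2} \sqrt{6} = 17 \cdot 15 - 2 \sqrt{3} = 255 - 2 \sqrt{3}$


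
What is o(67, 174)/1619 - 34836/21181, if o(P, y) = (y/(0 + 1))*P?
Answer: 190528614/34292039 ≈ 5.5561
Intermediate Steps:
o(P, y) = P*y (o(P, y) = (y/1)*P = (y*1)*P = y*P = P*y)
o(67, 174)/1619 - 34836/21181 = (67*174)/1619 - 34836/21181 = 11658*(1/1619) - 34836*1/21181 = 11658/1619 - 34836/21181 = 190528614/34292039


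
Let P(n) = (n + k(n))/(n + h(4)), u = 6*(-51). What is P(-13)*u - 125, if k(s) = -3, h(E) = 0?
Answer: -6521/13 ≈ -501.62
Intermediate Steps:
u = -306
P(n) = (-3 + n)/n (P(n) = (n - 3)/(n + 0) = (-3 + n)/n)
P(-13)*u - 125 = ((-3 - 13)/(-13))*(-306) - 125 = -1/13*(-16)*(-306) - 125 = (16/13)*(-306) - 125 = -4896/13 - 125 = -6521/13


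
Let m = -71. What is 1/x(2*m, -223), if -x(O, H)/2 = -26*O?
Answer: -1/7384 ≈ -0.00013543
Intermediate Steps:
x(O, H) = 52*O (x(O, H) = -(-52)*O = 52*O)
1/x(2*m, -223) = 1/(52*(2*(-71))) = 1/(52*(-142)) = 1/(-7384) = -1/7384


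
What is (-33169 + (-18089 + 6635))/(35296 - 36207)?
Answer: 44623/911 ≈ 48.982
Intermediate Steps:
(-33169 + (-18089 + 6635))/(35296 - 36207) = (-33169 - 11454)/(-911) = -44623*(-1/911) = 44623/911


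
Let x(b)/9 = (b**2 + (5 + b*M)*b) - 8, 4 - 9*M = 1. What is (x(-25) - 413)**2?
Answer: 34692100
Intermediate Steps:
M = 1/3 (M = 4/9 - 1/9*1 = 4/9 - 1/9 = 1/3 ≈ 0.33333)
x(b) = -72 + 9*b**2 + 9*b*(5 + b/3) (x(b) = 9*((b**2 + (5 + b*(1/3))*b) - 8) = 9*((b**2 + (5 + b/3)*b) - 8) = 9*((b**2 + b*(5 + b/3)) - 8) = 9*(-8 + b**2 + b*(5 + b/3)) = -72 + 9*b**2 + 9*b*(5 + b/3))
(x(-25) - 413)**2 = ((-72 + 12*(-25)**2 + 45*(-25)) - 413)**2 = ((-72 + 12*625 - 1125) - 413)**2 = ((-72 + 7500 - 1125) - 413)**2 = (6303 - 413)**2 = 5890**2 = 34692100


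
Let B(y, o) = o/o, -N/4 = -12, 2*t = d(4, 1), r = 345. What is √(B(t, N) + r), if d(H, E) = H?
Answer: √346 ≈ 18.601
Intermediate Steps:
t = 2 (t = (½)*4 = 2)
N = 48 (N = -4*(-12) = 48)
B(y, o) = 1
√(B(t, N) + r) = √(1 + 345) = √346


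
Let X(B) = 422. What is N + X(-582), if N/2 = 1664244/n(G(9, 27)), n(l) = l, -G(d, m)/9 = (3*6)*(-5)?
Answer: 203906/45 ≈ 4531.2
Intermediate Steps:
G(d, m) = 810 (G(d, m) = -9*3*6*(-5) = -162*(-5) = -9*(-90) = 810)
N = 184916/45 (N = 2*(1664244/810) = 2*(1664244*(1/810)) = 2*(92458/45) = 184916/45 ≈ 4109.2)
N + X(-582) = 184916/45 + 422 = 203906/45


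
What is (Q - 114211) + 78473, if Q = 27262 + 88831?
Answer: 80355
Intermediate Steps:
Q = 116093
(Q - 114211) + 78473 = (116093 - 114211) + 78473 = 1882 + 78473 = 80355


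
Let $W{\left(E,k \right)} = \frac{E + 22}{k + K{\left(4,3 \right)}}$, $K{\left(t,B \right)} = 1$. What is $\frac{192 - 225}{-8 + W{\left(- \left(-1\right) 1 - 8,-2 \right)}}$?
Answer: $\frac{33}{23} \approx 1.4348$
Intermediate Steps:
$W{\left(E,k \right)} = \frac{22 + E}{1 + k}$ ($W{\left(E,k \right)} = \frac{E + 22}{k + 1} = \frac{22 + E}{1 + k}$)
$\frac{192 - 225}{-8 + W{\left(- \left(-1\right) 1 - 8,-2 \right)}} = \frac{192 - 225}{-8 + \frac{22 - \left(8 - 1\right)}{1 - 2}} = - \frac{33}{-8 + \frac{22 - 7}{-1}} = - \frac{33}{-8 - \left(22 + \left(1 - 8\right)\right)} = - \frac{33}{-8 - \left(22 - 7\right)} = - \frac{33}{-8 - 15} = - \frac{33}{-23} = \left(-33\right) \left(- \frac{1}{23}\right) = \frac{33}{23}$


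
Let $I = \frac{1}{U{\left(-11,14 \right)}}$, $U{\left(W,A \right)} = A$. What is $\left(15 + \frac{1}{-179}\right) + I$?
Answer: $\frac{37755}{2506} \approx 15.066$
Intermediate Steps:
$I = \frac{1}{14} \approx 0.071429$
$\left(15 + \frac{1}{-179}\right) + I = \left(15 + \frac{1}{-179}\right) + \frac{1}{14} = \left(15 - \frac{1}{179}\right) + \frac{1}{14} = \frac{2684}{179} + \frac{1}{14} = \frac{37755}{2506}$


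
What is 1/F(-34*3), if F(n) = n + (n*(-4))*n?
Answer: -1/41718 ≈ -2.3970e-5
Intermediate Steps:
F(n) = n - 4*n² (F(n) = n + (-4*n)*n = n - 4*n²)
1/F(-34*3) = 1/((-34*3)*(1 - (-136)*3)) = 1/(-102*(1 - 4*(-102))) = 1/(-102*(1 + 408)) = 1/(-102*409) = 1/(-41718) = -1/41718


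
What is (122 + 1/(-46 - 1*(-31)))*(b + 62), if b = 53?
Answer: 42067/3 ≈ 14022.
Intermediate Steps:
(122 + 1/(-46 - 1*(-31)))*(b + 62) = (122 + 1/(-46 - 1*(-31)))*(53 + 62) = (122 + 1/(-46 + 31))*115 = (122 + 1/(-15))*115 = (122 - 1/15)*115 = (1829/15)*115 = 42067/3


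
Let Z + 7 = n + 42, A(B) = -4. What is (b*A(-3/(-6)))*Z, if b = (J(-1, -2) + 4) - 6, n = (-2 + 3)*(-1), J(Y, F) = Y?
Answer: 408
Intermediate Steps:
n = -1 (n = 1*(-1) = -1)
b = -3 (b = (-1 + 4) - 6 = 3 - 6 = -3)
Z = 34 (Z = -7 + (-1 + 42) = -7 + 41 = 34)
(b*A(-3/(-6)))*Z = -3*(-4)*34 = 12*34 = 408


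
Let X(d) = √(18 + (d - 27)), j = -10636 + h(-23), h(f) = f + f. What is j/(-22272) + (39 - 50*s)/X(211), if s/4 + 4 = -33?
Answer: 5341/11136 + 7439*√202/202 ≈ 523.89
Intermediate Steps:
s = -148 (s = -16 + 4*(-33) = -16 - 132 = -148)
h(f) = 2*f
j = -10682 (j = -10636 + 2*(-23) = -10636 - 46 = -10682)
X(d) = √(-9 + d) (X(d) = √(18 + (-27 + d)) = √(-9 + d))
j/(-22272) + (39 - 50*s)/X(211) = -10682/(-22272) + (39 - 50*(-148))/(√(-9 + 211)) = -10682*(-1/22272) + (39 + 7400)/(√202) = 5341/11136 + 7439*(√202/202) = 5341/11136 + 7439*√202/202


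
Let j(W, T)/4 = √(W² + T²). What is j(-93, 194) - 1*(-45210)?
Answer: 45210 + 4*√46285 ≈ 46071.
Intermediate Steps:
j(W, T) = 4*√(T² + W²) (j(W, T) = 4*√(W² + T²) = 4*√(T² + W²))
j(-93, 194) - 1*(-45210) = 4*√(194² + (-93)²) - 1*(-45210) = 4*√(37636 + 8649) + 45210 = 4*√46285 + 45210 = 45210 + 4*√46285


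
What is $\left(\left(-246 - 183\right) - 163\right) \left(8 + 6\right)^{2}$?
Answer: $-116032$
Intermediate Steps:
$\left(\left(-246 - 183\right) - 163\right) \left(8 + 6\right)^{2} = \left(-429 - 163\right) 14^{2} = \left(-592\right) 196 = -116032$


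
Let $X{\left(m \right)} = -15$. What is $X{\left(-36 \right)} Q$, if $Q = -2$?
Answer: $30$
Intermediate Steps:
$X{\left(-36 \right)} Q = \left(-15\right) \left(-2\right) = 30$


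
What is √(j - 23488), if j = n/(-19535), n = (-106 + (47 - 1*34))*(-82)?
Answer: I*√8963550866710/19535 ≈ 153.26*I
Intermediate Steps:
n = 7626 (n = (-106 + (47 - 34))*(-82) = (-106 + 13)*(-82) = -93*(-82) = 7626)
j = -7626/19535 (j = 7626/(-19535) = 7626*(-1/19535) = -7626/19535 ≈ -0.39038)
√(j - 23488) = √(-7626/19535 - 23488) = √(-458845706/19535) = I*√8963550866710/19535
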